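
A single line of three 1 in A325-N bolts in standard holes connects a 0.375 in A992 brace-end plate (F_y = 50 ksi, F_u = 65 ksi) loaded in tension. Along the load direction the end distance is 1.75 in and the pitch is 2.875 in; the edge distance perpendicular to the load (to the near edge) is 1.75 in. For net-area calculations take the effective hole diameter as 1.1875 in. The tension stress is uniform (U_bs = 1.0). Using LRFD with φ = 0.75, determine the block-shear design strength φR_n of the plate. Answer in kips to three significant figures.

Shear plane L_v = 1.75 + 2·2.875 = 7.5 in; A_gv = 7.5 × 0.375 = 2.812 in².
A_nv = (7.5 − 2.5·1.1875) × 0.375 = 1.699 in².
A_nt = (1.75 − 0.5·1.1875) × 0.375 = 0.4336 in².
0.6 F_u A_nv = 66.27 kips; 0.6 F_y A_gv = 84.38 kips → shear rupture governs the shear term.
R_n = 66.27 + 1.0 × 65 × 0.4336 = 94.45 kips.
Design strength φR_n = 0.75 × 94.45 = 70.8 kips.

70.8 kips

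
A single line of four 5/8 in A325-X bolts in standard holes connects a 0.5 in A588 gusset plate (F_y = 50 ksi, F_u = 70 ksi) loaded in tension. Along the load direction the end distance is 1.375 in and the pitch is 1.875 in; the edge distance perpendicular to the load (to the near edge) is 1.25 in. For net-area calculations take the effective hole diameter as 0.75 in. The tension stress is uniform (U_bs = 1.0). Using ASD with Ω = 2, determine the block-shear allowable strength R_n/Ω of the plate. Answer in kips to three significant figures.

Shear plane L_v = 1.375 + 3·1.875 = 7 in; A_gv = 7 × 0.5 = 3.5 in².
A_nv = (7 − 3.5·0.75) × 0.5 = 2.188 in².
A_nt = (1.25 − 0.5·0.75) × 0.5 = 0.4375 in².
0.6 F_u A_nv = 91.88 kips; 0.6 F_y A_gv = 105 kips → shear rupture governs the shear term.
R_n = 91.88 + 1.0 × 70 × 0.4375 = 122.5 kips.
Allowable strength R_n/Ω = 122.5 / 2 = 61.2 kips.

61.2 kips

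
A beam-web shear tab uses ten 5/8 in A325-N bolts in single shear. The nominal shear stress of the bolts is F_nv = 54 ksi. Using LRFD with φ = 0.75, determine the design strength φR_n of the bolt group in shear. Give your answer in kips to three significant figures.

124 kips

A_b = π × 0.625² / 4 = 0.3068 in².
R_n = F_nv · A_b · n · n_s = 54 × 0.3068 × 10 × 1 = 165.7 kips.
Design strength φR_n = 0.75 × 165.7 = 124 kips.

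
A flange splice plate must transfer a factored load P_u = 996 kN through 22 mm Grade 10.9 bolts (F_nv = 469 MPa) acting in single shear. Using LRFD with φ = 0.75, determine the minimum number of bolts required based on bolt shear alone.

8 bolts

A_b = π·22²/4 = 380.1 mm².
Per-bolt design strength φR_n = 0.75 × 469 × 380.1 × 1 / 1000 = 133.7 kN.
n ≥ 996 / 133.7 = 7.449 → use 8 bolts.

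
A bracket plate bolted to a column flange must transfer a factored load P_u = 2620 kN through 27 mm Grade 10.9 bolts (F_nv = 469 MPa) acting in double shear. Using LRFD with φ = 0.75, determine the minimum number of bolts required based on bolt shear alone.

7 bolts

A_b = π·27²/4 = 572.6 mm².
Per-bolt design strength φR_n = 0.75 × 469 × 572.6 × 2 / 1000 = 402.8 kN.
n ≥ 2620 / 402.8 = 6.505 → use 7 bolts.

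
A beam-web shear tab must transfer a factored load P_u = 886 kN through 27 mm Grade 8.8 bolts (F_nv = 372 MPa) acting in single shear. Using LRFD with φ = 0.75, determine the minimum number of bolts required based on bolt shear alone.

A_b = π·27²/4 = 572.6 mm².
Per-bolt design strength φR_n = 0.75 × 372 × 572.6 × 1 / 1000 = 159.7 kN.
n ≥ 886 / 159.7 = 5.546 → use 6 bolts.

6 bolts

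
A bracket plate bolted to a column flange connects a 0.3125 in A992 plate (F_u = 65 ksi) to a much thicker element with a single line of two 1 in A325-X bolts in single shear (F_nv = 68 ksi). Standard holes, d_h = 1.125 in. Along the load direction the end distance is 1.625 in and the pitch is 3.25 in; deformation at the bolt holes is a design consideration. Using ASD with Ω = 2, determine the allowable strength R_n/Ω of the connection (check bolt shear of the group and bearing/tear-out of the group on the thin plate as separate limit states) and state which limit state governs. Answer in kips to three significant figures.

37.3 kips (bearing governs)

Bolt shear: A_b = π·1²/4 = 0.7854 in²; R_n = 68 × 0.7854 × 2 × 1 = 106.8 kips → 106.8 / 2 = 53.4 kips.
Bearing (1.2 l_c t F_u ≤ 2.4 d t F_u): upper limit = 2.4·1·0.3125·65 = 48.75 kips.
  Edge l_c = 1.625 − 1.125/2 = 1.062 → r_n = 25.9 kips; interior l_c = 3.25 − 1.125 = 2.125 → r_n = 48.75 kips.
  R_n,bearing = 1·25.9 + 1·48.75 = 74.65 kips → 74.65 / 2 = 37.3 kips.
Bearing governs: 37.3 kips.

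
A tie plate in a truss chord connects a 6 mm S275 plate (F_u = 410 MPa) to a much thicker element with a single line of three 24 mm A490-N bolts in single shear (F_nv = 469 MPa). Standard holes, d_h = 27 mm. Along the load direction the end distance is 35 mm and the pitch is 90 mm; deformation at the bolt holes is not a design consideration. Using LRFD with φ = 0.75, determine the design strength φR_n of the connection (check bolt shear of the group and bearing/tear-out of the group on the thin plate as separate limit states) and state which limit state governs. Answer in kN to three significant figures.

325 kN (bearing governs)

Bolt shear: A_b = π·24²/4 = 452.4 mm²; R_n = 469 × 452.4 × 3 × 1 / 1000 = 636.5 kN → 0.75 × 636.5 = 477 kN.
Bearing (1.5 l_c t F_u ≤ 3.0 d t F_u): upper limit = 3.0·24·6·410 / 1000 = 177.1 kN.
  Edge l_c = 35 − 27/2 = 21.5 → r_n = 79.34 kN; interior l_c = 90 − 27 = 63 → r_n = 177.1 kN.
  R_n,bearing = 1·79.34 + 2·177.1 = 433.6 kN → 0.75 × 433.6 = 325 kN.
Bearing governs: 325 kN.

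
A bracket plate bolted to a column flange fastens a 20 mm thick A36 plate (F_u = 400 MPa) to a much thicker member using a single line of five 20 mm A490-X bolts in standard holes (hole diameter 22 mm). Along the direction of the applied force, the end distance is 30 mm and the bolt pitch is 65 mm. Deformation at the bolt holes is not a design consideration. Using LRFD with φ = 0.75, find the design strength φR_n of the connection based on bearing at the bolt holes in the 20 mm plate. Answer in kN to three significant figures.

Per bolt r_n = 1.5 l_c t F_u ≤ 3.0 d t F_u; upper limit = 3.0 × 20 × 20 × 400 / 1000 = 480 kN.
Edge bolt: l_c = 30 − 22/2 = 19 mm → 1.5 × 19 × 20 × 400 / 1000 = 228 → r_n = 228 kN.
Interior bolts: l_c = 65 − 22 = 43 mm → 1.5 × 43 × 20 × 400 / 1000 = 516 → r_n = 480 kN.
R_n = 1 × 228 + 4 × 480 = 2148 kN.
Design strength φR_n = 0.75 × 2148 = 1610 kN.

1610 kN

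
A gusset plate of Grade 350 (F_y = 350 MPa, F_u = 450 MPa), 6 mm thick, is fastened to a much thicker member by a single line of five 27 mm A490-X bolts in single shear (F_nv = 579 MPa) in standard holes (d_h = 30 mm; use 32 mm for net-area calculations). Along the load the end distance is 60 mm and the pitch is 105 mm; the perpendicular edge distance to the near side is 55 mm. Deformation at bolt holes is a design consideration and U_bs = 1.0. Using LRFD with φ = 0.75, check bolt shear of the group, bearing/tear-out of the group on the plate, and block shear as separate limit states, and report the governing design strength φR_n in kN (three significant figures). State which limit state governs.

487 kN (block shear governs)

Bolt shear: A_b = π·27²/4 = 572.6 mm²; R_n = 579 × 572.6 × 5 × 1 / 1000 = 1658 kN → 0.75 × 1658 = 1240 kN.
Bearing: edge l_c = 45, r_n = 145.8 kN; interior l_c = 75, r_n = 175 kN; R_n = 145.8 + 4·175 = 845.6 kN → 634 kN.
Block shear: A_gv = 2880, A_nv = 2016, A_nt = 234 mm²; R_n = min(0.6F_uA_nv, 0.6F_yA_gv) + U_bs·F_u·A_nt = 649.6 kN → 487 kN.
Block shear governs: 487 kN.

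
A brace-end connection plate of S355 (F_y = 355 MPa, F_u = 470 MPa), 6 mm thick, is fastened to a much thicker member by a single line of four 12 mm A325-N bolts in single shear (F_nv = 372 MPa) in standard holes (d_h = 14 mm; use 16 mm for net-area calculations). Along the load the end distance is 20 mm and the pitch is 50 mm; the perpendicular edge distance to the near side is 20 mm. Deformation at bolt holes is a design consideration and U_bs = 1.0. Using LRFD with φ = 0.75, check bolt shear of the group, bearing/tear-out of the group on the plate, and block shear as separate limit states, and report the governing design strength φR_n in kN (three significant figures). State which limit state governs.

Bolt shear: A_b = π·12²/4 = 113.1 mm²; R_n = 372 × 113.1 × 4 × 1 / 1000 = 168.3 kN → 0.75 × 168.3 = 126 kN.
Bearing: edge l_c = 13, r_n = 43.99 kN; interior l_c = 36, r_n = 81.22 kN; R_n = 43.99 + 3·81.22 = 287.6 kN → 216 kN.
Block shear: A_gv = 1020, A_nv = 684, A_nt = 72 mm²; R_n = min(0.6F_uA_nv, 0.6F_yA_gv) + U_bs·F_u·A_nt = 226.7 kN → 170 kN.
Bolt shear governs: 126 kN.

126 kN (bolt shear governs)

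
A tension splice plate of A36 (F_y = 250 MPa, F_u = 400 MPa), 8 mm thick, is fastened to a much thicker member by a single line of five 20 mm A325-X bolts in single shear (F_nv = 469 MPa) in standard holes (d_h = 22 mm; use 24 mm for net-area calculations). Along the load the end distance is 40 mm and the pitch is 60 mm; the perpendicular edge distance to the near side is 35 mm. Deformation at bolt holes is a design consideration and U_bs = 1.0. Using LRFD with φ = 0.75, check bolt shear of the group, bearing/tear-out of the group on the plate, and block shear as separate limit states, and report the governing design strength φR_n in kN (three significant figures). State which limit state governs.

303 kN (block shear governs)

Bolt shear: A_b = π·20²/4 = 314.2 mm²; R_n = 469 × 314.2 × 5 × 1 / 1000 = 736.7 kN → 0.75 × 736.7 = 553 kN.
Bearing: edge l_c = 29, r_n = 111.4 kN; interior l_c = 38, r_n = 145.9 kN; R_n = 111.4 + 4·145.9 = 695 kN → 521 kN.
Block shear: A_gv = 2240, A_nv = 1376, A_nt = 184 mm²; R_n = min(0.6F_uA_nv, 0.6F_yA_gv) + U_bs·F_u·A_nt = 403.8 kN → 303 kN.
Block shear governs: 303 kN.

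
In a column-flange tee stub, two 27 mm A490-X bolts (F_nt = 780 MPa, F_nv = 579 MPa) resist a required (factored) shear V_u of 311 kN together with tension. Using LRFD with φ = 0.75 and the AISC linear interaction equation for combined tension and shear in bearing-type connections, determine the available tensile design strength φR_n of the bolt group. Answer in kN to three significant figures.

452 kN

A_b = π·27²/4 = 572.6 mm²; f_rv = 311 × 1000 / (2 × 572.6) = 271.6 MPa.
F'_nt = 1.3 F_nt − (F_nt / φF_nv) f_rv = 1.3·780 − (780/(0.75·579))·271.6 = 526.2 MPa, capped at F_nt → F'_nt = 526.2 MPa.
R_n = F'_nt · A_b · n = 526.2 × 572.6 × 2 / 1000 = 602.5 kN.
Design strength φR_n = 0.75 × 602.5 = 452 kN.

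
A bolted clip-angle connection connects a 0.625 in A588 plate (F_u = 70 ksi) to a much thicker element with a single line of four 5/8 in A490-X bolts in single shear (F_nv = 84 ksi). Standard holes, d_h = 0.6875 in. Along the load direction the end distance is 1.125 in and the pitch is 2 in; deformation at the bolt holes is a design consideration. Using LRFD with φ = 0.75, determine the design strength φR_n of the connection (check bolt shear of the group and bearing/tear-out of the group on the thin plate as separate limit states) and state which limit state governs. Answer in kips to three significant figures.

Bolt shear: A_b = π·0.625²/4 = 0.3068 in²; R_n = 84 × 0.3068 × 4 × 1 = 103.1 kips → 0.75 × 103.1 = 77.3 kips.
Bearing (1.2 l_c t F_u ≤ 2.4 d t F_u): upper limit = 2.4·0.625·0.625·70 = 65.62 kips.
  Edge l_c = 1.125 − 0.6875/2 = 0.7812 → r_n = 41.02 kips; interior l_c = 2 − 0.6875 = 1.312 → r_n = 65.62 kips.
  R_n,bearing = 1·41.02 + 3·65.62 = 237.9 kips → 0.75 × 237.9 = 178 kips.
Bolt shear governs: 77.3 kips.

77.3 kips (bolt shear governs)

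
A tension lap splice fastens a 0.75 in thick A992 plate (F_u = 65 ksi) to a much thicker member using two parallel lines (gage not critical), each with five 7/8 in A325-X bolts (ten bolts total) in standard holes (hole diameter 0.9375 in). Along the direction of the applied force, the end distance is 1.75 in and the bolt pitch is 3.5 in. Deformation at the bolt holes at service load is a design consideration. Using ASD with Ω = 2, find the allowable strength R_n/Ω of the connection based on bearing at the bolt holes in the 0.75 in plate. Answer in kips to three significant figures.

484 kips

Per bolt r_n = 1.2 l_c t F_u ≤ 2.4 d t F_u; upper limit = 2.4 × 0.875 × 0.75 × 65 = 102.4 kips.
Edge bolt: l_c = 1.75 − 0.9375/2 = 1.281 in → 1.2 × 1.281 × 0.75 × 65 = 74.95 → r_n = 74.95 kips.
Interior bolts: l_c = 3.5 − 0.9375 = 2.562 in → 1.2 × 2.562 × 0.75 × 65 = 149.9 → r_n = 102.4 kips.
R_n = 2 × 74.95 + 8 × 102.4 = 968.9 kips.
Allowable strength R_n/Ω = 968.9 / 2 = 484 kips.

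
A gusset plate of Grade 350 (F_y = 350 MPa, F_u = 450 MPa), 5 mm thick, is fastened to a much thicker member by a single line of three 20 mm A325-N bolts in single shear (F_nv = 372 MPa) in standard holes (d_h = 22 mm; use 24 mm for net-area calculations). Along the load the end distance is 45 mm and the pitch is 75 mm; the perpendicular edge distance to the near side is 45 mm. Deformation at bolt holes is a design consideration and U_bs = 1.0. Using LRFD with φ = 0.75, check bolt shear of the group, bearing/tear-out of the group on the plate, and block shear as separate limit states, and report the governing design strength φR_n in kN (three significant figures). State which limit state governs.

Bolt shear: A_b = π·20²/4 = 314.2 mm²; R_n = 372 × 314.2 × 3 × 1 / 1000 = 350.6 kN → 0.75 × 350.6 = 263 kN.
Bearing: edge l_c = 34, r_n = 91.8 kN; interior l_c = 53, r_n = 108 kN; R_n = 91.8 + 2·108 = 307.8 kN → 231 kN.
Block shear: A_gv = 975, A_nv = 675, A_nt = 165 mm²; R_n = min(0.6F_uA_nv, 0.6F_yA_gv) + U_bs·F_u·A_nt = 256.5 kN → 192 kN.
Block shear governs: 192 kN.

192 kN (block shear governs)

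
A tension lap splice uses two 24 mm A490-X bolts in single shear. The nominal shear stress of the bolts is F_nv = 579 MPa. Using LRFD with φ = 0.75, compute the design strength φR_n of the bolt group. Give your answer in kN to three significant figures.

A_b = π × 24² / 4 = 452.4 mm².
R_n = F_nv · A_b · n · n_s = 579 × 452.4 × 2 × 1 / 1000 = 523.9 kN.
Design strength φR_n = 0.75 × 523.9 = 393 kN.

393 kN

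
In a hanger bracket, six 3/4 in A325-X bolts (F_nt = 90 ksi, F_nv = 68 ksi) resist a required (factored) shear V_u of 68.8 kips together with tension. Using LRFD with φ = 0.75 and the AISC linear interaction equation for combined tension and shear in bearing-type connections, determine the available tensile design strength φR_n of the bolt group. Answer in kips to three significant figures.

A_b = π·0.75²/4 = 0.4418 in²; f_rv = 68.8 / (6 × 0.4418) = 25.96 ksi.
F'_nt = 1.3 F_nt − (F_nt / φF_nv) f_rv = 1.3·90 − (90/(0.75·68))·25.96 = 71.2 ksi, capped at F_nt → F'_nt = 71.2 ksi.
R_n = F'_nt · A_b · n = 71.2 × 0.4418 × 6 = 188.7 kips.
Design strength φR_n = 0.75 × 188.7 = 142 kips.

142 kips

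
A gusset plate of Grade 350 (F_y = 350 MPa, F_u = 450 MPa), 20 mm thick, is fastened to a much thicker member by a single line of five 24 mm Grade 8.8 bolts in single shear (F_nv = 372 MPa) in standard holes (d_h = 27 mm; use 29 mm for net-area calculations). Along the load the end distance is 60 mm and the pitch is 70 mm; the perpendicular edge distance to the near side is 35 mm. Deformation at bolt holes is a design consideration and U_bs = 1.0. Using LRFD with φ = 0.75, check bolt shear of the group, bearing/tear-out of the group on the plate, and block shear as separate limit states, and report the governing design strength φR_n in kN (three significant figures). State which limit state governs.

Bolt shear: A_b = π·24²/4 = 452.4 mm²; R_n = 372 × 452.4 × 5 × 1 / 1000 = 841.4 kN → 0.75 × 841.4 = 631 kN.
Bearing: edge l_c = 46.5, r_n = 502.2 kN; interior l_c = 43, r_n = 464.4 kN; R_n = 502.2 + 4·464.4 = 2360 kN → 1770 kN.
Block shear: A_gv = 6800, A_nv = 4190, A_nt = 410 mm²; R_n = min(0.6F_uA_nv, 0.6F_yA_gv) + U_bs·F_u·A_nt = 1316 kN → 987 kN.
Bolt shear governs: 631 kN.

631 kN (bolt shear governs)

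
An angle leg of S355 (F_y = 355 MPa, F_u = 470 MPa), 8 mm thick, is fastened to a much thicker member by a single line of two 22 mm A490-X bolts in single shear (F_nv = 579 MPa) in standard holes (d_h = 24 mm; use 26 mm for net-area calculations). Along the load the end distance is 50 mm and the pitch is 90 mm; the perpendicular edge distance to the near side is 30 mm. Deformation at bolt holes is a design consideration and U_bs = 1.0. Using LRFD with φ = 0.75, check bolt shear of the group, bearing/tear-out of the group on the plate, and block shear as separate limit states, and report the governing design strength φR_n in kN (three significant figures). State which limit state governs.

Bolt shear: A_b = π·22²/4 = 380.1 mm²; R_n = 579 × 380.1 × 2 × 1 / 1000 = 440.2 kN → 0.75 × 440.2 = 330 kN.
Bearing: edge l_c = 38, r_n = 171.5 kN; interior l_c = 66, r_n = 198.5 kN; R_n = 171.5 + 1·198.5 = 370 kN → 277 kN.
Block shear: A_gv = 1120, A_nv = 808, A_nt = 136 mm²; R_n = min(0.6F_uA_nv, 0.6F_yA_gv) + U_bs·F_u·A_nt = 291.8 kN → 219 kN.
Block shear governs: 219 kN.

219 kN (block shear governs)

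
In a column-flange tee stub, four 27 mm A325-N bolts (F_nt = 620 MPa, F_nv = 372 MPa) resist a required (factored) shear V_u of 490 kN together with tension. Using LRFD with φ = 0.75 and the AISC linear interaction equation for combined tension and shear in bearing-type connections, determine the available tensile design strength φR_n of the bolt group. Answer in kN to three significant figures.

A_b = π·27²/4 = 572.6 mm²; f_rv = 490 × 1000 / (4 × 572.6) = 214 MPa.
F'_nt = 1.3 F_nt − (F_nt / φF_nv) f_rv = 1.3·620 − (620/(0.75·372))·214 = 330.5 MPa, capped at F_nt → F'_nt = 330.5 MPa.
R_n = F'_nt · A_b · n = 330.5 × 572.6 × 4 / 1000 = 757 kN.
Design strength φR_n = 0.75 × 757 = 568 kN.

568 kN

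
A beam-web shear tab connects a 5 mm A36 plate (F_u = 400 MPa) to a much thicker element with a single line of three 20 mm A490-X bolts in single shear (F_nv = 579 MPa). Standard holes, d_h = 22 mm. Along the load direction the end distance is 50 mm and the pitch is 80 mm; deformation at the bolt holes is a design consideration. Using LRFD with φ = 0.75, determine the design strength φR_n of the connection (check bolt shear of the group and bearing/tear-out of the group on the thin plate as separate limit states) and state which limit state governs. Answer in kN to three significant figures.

214 kN (bearing governs)

Bolt shear: A_b = π·20²/4 = 314.2 mm²; R_n = 579 × 314.2 × 3 × 1 / 1000 = 545.7 kN → 0.75 × 545.7 = 409 kN.
Bearing (1.2 l_c t F_u ≤ 2.4 d t F_u): upper limit = 2.4·20·5·400 / 1000 = 96 kN.
  Edge l_c = 50 − 22/2 = 39 → r_n = 93.6 kN; interior l_c = 80 − 22 = 58 → r_n = 96 kN.
  R_n,bearing = 1·93.6 + 2·96 = 285.6 kN → 0.75 × 285.6 = 214 kN.
Bearing governs: 214 kN.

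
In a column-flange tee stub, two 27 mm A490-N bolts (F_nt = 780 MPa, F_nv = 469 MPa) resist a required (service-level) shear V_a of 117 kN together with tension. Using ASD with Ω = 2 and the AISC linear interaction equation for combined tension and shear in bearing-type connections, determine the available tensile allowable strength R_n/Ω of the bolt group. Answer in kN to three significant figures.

A_b = π·27²/4 = 572.6 mm²; f_rv = 117 × 1000 / (2 × 572.6) = 102.2 MPa.
F'_nt = 1.3 F_nt − (Ω F_nt / F_nv) f_rv = 1.3·780 − (2·780/469)·102.2 = 674.1 MPa, capped at F_nt → F'_nt = 674.1 MPa.
R_n = F'_nt · A_b · n = 674.1 × 572.6 × 2 / 1000 = 772 kN.
Allowable strength R_n/Ω = 772 / 2 = 386 kN.

386 kN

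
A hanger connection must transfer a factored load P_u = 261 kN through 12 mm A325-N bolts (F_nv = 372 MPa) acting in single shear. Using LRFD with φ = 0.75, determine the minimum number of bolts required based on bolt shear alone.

A_b = π·12²/4 = 113.1 mm².
Per-bolt design strength φR_n = 0.75 × 372 × 113.1 × 1 / 1000 = 31.55 kN.
n ≥ 261 / 31.55 = 8.271 → use 9 bolts.

9 bolts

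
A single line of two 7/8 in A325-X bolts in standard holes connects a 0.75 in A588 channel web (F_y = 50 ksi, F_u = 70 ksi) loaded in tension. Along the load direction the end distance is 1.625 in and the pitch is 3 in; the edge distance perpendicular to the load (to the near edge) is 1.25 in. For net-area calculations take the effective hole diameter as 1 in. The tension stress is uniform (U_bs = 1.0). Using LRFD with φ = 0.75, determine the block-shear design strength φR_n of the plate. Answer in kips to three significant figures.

Shear plane L_v = 1.625 + 1·3 = 4.625 in; A_gv = 4.625 × 0.75 = 3.469 in².
A_nv = (4.625 − 1.5·1) × 0.75 = 2.344 in².
A_nt = (1.25 − 0.5·1) × 0.75 = 0.5625 in².
0.6 F_u A_nv = 98.44 kips; 0.6 F_y A_gv = 104.1 kips → shear rupture governs the shear term.
R_n = 98.44 + 1.0 × 70 × 0.5625 = 137.8 kips.
Design strength φR_n = 0.75 × 137.8 = 103 kips.

103 kips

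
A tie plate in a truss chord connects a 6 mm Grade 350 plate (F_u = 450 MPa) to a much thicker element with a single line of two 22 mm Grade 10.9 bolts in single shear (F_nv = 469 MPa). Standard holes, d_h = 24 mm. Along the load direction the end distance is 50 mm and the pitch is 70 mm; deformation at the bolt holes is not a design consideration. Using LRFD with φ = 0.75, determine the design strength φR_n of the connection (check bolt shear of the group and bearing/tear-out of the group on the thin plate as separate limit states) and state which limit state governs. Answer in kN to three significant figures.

Bolt shear: A_b = π·22²/4 = 380.1 mm²; R_n = 469 × 380.1 × 2 × 1 / 1000 = 356.6 kN → 0.75 × 356.6 = 267 kN.
Bearing (1.5 l_c t F_u ≤ 3.0 d t F_u): upper limit = 3.0·22·6·450 / 1000 = 178.2 kN.
  Edge l_c = 50 − 24/2 = 38 → r_n = 153.9 kN; interior l_c = 70 − 24 = 46 → r_n = 178.2 kN.
  R_n,bearing = 1·153.9 + 1·178.2 = 332.1 kN → 0.75 × 332.1 = 249 kN.
Bearing governs: 249 kN.

249 kN (bearing governs)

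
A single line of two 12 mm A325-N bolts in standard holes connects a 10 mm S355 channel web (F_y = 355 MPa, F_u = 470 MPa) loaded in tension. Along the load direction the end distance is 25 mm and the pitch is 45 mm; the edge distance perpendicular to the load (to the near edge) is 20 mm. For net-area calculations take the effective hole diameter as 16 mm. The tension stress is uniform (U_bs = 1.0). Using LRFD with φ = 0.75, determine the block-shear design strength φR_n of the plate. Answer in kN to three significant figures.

140 kN

Shear plane L_v = 25 + 1·45 = 70 mm; A_gv = 70 × 10 = 700 mm².
A_nv = (70 − 1.5·16) × 10 = 460 mm².
A_nt = (20 − 0.5·16) × 10 = 120 mm².
0.6 F_u A_nv = 129.7 kN; 0.6 F_y A_gv = 149.1 kN → shear rupture governs the shear term.
R_n = 129.7 + 1.0 × 470 × 120 / 1000 = 186.1 kN.
Design strength φR_n = 0.75 × 186.1 = 140 kN.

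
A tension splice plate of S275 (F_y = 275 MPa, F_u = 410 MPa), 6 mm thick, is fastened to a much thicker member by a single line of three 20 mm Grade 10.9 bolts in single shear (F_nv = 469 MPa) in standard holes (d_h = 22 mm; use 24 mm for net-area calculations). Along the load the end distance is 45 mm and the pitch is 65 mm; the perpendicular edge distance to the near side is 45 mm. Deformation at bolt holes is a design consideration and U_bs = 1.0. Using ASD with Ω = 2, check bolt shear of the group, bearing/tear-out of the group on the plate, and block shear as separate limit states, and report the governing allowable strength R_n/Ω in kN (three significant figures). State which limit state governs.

125 kN (block shear governs)

Bolt shear: A_b = π·20²/4 = 314.2 mm²; R_n = 469 × 314.2 × 3 × 1 / 1000 = 442 kN → 442 / 2 = 221 kN.
Bearing: edge l_c = 34, r_n = 100.4 kN; interior l_c = 43, r_n = 118.1 kN; R_n = 100.4 + 2·118.1 = 336.5 kN → 168 kN.
Block shear: A_gv = 1050, A_nv = 690, A_nt = 198 mm²; R_n = min(0.6F_uA_nv, 0.6F_yA_gv) + U_bs·F_u·A_nt = 250.9 kN → 125 kN.
Block shear governs: 125 kN.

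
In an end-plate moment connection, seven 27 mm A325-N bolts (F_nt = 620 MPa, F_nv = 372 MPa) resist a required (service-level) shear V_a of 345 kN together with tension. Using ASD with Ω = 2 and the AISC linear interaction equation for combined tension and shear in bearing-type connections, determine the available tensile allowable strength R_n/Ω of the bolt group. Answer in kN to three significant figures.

A_b = π·27²/4 = 572.6 mm²; f_rv = 345 × 1000 / (7 × 572.6) = 86.08 MPa.
F'_nt = 1.3 F_nt − (Ω F_nt / F_nv) f_rv = 1.3·620 − (2·620/372)·86.08 = 519.1 MPa, capped at F_nt → F'_nt = 519.1 MPa.
R_n = F'_nt · A_b · n = 519.1 × 572.6 × 7 / 1000 = 2080 kN.
Allowable strength R_n/Ω = 2080 / 2 = 1040 kN.

1040 kN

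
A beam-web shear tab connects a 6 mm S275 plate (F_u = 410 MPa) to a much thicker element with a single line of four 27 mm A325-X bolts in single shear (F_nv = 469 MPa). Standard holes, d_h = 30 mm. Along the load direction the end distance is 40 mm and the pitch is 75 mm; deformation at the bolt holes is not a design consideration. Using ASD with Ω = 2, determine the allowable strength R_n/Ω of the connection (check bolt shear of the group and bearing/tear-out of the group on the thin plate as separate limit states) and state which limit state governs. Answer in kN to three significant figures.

295 kN (bearing governs)

Bolt shear: A_b = π·27²/4 = 572.6 mm²; R_n = 469 × 572.6 × 4 × 1 / 1000 = 1074 kN → 1074 / 2 = 537 kN.
Bearing (1.5 l_c t F_u ≤ 3.0 d t F_u): upper limit = 3.0·27·6·410 / 1000 = 199.3 kN.
  Edge l_c = 40 − 30/2 = 25 → r_n = 92.25 kN; interior l_c = 75 − 30 = 45 → r_n = 166.1 kN.
  R_n,bearing = 1·92.25 + 3·166.1 = 590.4 kN → 590.4 / 2 = 295 kN.
Bearing governs: 295 kN.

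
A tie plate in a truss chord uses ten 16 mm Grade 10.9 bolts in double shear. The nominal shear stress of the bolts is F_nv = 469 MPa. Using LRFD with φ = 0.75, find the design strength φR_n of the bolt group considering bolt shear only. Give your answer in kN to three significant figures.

A_b = π × 16² / 4 = 201.1 mm².
R_n = F_nv · A_b · n · n_s = 469 × 201.1 × 10 × 2 / 1000 = 1886 kN.
Design strength φR_n = 0.75 × 1886 = 1410 kN.

1410 kN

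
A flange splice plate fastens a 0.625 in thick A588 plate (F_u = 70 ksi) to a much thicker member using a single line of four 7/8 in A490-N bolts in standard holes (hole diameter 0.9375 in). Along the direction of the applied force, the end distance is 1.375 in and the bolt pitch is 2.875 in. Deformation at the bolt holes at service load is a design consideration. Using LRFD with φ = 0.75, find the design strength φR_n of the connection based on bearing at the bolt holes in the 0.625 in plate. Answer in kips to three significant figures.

242 kips

Per bolt r_n = 1.2 l_c t F_u ≤ 2.4 d t F_u; upper limit = 2.4 × 0.875 × 0.625 × 70 = 91.88 kips.
Edge bolt: l_c = 1.375 − 0.9375/2 = 0.9062 in → 1.2 × 0.9062 × 0.625 × 70 = 47.58 → r_n = 47.58 kips.
Interior bolts: l_c = 2.875 − 0.9375 = 1.938 in → 1.2 × 1.938 × 0.625 × 70 = 101.7 → r_n = 91.88 kips.
R_n = 1 × 47.58 + 3 × 91.88 = 323.2 kips.
Design strength φR_n = 0.75 × 323.2 = 242 kips.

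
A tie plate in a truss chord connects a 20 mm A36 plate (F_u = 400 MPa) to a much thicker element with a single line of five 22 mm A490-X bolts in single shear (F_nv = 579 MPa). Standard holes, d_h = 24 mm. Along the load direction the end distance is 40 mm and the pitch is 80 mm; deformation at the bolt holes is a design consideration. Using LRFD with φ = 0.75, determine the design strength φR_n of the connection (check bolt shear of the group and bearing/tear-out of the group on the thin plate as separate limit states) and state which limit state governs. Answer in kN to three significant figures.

825 kN (bolt shear governs)

Bolt shear: A_b = π·22²/4 = 380.1 mm²; R_n = 579 × 380.1 × 5 × 1 / 1000 = 1100 kN → 0.75 × 1100 = 825 kN.
Bearing (1.2 l_c t F_u ≤ 2.4 d t F_u): upper limit = 2.4·22·20·400 / 1000 = 422.4 kN.
  Edge l_c = 40 − 24/2 = 28 → r_n = 268.8 kN; interior l_c = 80 − 24 = 56 → r_n = 422.4 kN.
  R_n,bearing = 1·268.8 + 4·422.4 = 1958 kN → 0.75 × 1958 = 1470 kN.
Bolt shear governs: 825 kN.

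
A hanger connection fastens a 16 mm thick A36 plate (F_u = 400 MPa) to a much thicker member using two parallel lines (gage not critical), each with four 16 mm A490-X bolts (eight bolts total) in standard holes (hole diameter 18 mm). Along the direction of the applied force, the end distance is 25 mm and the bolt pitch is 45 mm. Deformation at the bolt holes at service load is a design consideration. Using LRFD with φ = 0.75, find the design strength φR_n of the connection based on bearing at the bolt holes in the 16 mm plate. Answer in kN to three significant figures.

Per bolt r_n = 1.2 l_c t F_u ≤ 2.4 d t F_u; upper limit = 2.4 × 16 × 16 × 400 / 1000 = 245.8 kN.
Edge bolt: l_c = 25 − 18/2 = 16 mm → 1.2 × 16 × 16 × 400 / 1000 = 122.9 → r_n = 122.9 kN.
Interior bolts: l_c = 45 − 18 = 27 mm → 1.2 × 27 × 16 × 400 / 1000 = 207.4 → r_n = 207.4 kN.
R_n = 2 × 122.9 + 6 × 207.4 = 1490 kN.
Design strength φR_n = 0.75 × 1490 = 1120 kN.

1120 kN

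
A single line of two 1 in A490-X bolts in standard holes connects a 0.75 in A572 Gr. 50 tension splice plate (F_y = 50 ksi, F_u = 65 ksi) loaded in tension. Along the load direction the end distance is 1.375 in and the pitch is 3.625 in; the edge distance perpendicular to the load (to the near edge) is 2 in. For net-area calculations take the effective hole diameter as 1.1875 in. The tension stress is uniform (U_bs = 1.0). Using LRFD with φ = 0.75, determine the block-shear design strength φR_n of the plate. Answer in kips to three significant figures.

Shear plane L_v = 1.375 + 1·3.625 = 5 in; A_gv = 5 × 0.75 = 3.75 in².
A_nv = (5 − 1.5·1.1875) × 0.75 = 2.414 in².
A_nt = (2 − 0.5·1.1875) × 0.75 = 1.055 in².
0.6 F_u A_nv = 94.15 kips; 0.6 F_y A_gv = 112.5 kips → shear rupture governs the shear term.
R_n = 94.15 + 1.0 × 65 × 1.055 = 162.7 kips.
Design strength φR_n = 0.75 × 162.7 = 122 kips.

122 kips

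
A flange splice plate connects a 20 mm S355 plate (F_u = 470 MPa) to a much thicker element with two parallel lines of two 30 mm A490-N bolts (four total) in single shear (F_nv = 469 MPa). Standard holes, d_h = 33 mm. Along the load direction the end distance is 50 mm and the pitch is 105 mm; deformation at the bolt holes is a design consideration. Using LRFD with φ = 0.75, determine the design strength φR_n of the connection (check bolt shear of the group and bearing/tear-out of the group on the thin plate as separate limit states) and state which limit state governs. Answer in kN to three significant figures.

995 kN (bolt shear governs)

Bolt shear: A_b = π·30²/4 = 706.9 mm²; R_n = 469 × 706.9 × 4 × 1 / 1000 = 1326 kN → 0.75 × 1326 = 995 kN.
Bearing (1.2 l_c t F_u ≤ 2.4 d t F_u): upper limit = 2.4·30·20·470 / 1000 = 676.8 kN.
  Edge l_c = 50 − 33/2 = 33.5 → r_n = 377.9 kN; interior l_c = 105 − 33 = 72 → r_n = 676.8 kN.
  R_n,bearing = 2·377.9 + 2·676.8 = 2109 kN → 0.75 × 2109 = 1580 kN.
Bolt shear governs: 995 kN.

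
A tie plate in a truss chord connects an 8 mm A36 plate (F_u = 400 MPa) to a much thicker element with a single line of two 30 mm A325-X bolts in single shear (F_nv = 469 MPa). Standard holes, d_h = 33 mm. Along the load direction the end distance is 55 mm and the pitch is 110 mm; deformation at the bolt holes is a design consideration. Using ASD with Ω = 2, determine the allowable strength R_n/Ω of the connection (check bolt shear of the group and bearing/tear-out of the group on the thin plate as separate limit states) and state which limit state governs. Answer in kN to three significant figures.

Bolt shear: A_b = π·30²/4 = 706.9 mm²; R_n = 469 × 706.9 × 2 × 1 / 1000 = 663 kN → 663 / 2 = 332 kN.
Bearing (1.2 l_c t F_u ≤ 2.4 d t F_u): upper limit = 2.4·30·8·400 / 1000 = 230.4 kN.
  Edge l_c = 55 − 33/2 = 38.5 → r_n = 147.8 kN; interior l_c = 110 − 33 = 77 → r_n = 230.4 kN.
  R_n,bearing = 1·147.8 + 1·230.4 = 378.2 kN → 378.2 / 2 = 189 kN.
Bearing governs: 189 kN.

189 kN (bearing governs)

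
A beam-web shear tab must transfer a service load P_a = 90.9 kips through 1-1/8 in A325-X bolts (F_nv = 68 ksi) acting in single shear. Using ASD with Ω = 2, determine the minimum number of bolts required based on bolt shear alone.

A_b = π·1.125²/4 = 0.994 in².
Per-bolt allowable strength R_n/Ω = 68 × 0.994 × 1 / 2 = 33.8 kips.
n ≥ 90.9 / 33.8 = 2.69 → use 3 bolts.

3 bolts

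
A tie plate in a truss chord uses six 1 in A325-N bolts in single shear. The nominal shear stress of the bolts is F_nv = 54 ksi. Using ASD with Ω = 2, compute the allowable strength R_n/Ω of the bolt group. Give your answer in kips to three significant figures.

127 kips

A_b = π × 1² / 4 = 0.7854 in².
R_n = F_nv · A_b · n · n_s = 54 × 0.7854 × 6 × 1 = 254.5 kips.
Allowable strength R_n/Ω = 254.5 / 2 = 127 kips.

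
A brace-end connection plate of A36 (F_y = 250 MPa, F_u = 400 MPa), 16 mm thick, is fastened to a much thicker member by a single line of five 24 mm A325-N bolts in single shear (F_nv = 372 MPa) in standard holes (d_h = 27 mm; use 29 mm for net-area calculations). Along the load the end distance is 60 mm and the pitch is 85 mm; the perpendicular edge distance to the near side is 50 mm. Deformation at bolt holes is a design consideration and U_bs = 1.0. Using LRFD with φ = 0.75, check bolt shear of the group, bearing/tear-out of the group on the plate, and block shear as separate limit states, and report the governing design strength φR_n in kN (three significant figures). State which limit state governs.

631 kN (bolt shear governs)

Bolt shear: A_b = π·24²/4 = 452.4 mm²; R_n = 372 × 452.4 × 5 × 1 / 1000 = 841.4 kN → 0.75 × 841.4 = 631 kN.
Bearing: edge l_c = 46.5, r_n = 357.1 kN; interior l_c = 58, r_n = 368.6 kN; R_n = 357.1 + 4·368.6 = 1832 kN → 1370 kN.
Block shear: A_gv = 6400, A_nv = 4312, A_nt = 568 mm²; R_n = min(0.6F_uA_nv, 0.6F_yA_gv) + U_bs·F_u·A_nt = 1187 kN → 890 kN.
Bolt shear governs: 631 kN.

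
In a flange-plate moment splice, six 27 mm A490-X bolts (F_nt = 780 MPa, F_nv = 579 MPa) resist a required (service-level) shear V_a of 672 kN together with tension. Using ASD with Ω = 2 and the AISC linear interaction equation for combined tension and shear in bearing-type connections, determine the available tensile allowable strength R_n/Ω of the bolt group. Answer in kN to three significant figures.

A_b = π·27²/4 = 572.6 mm²; f_rv = 672 × 1000 / (6 × 572.6) = 195.6 MPa.
F'_nt = 1.3 F_nt − (Ω F_nt / F_nv) f_rv = 1.3·780 − (2·780/579)·195.6 = 487 MPa, capped at F_nt → F'_nt = 487 MPa.
R_n = F'_nt · A_b · n = 487 × 572.6 × 6 / 1000 = 1673 kN.
Allowable strength R_n/Ω = 1673 / 2 = 836 kN.

836 kN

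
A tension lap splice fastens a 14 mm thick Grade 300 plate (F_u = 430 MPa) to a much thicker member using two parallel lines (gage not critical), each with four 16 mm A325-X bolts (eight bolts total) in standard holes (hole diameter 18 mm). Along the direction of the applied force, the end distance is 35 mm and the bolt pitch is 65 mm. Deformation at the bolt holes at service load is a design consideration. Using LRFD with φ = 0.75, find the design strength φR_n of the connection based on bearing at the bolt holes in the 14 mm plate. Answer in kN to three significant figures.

Per bolt r_n = 1.2 l_c t F_u ≤ 2.4 d t F_u; upper limit = 2.4 × 16 × 14 × 430 / 1000 = 231.2 kN.
Edge bolt: l_c = 35 − 18/2 = 26 mm → 1.2 × 26 × 14 × 430 / 1000 = 187.8 → r_n = 187.8 kN.
Interior bolts: l_c = 65 − 18 = 47 mm → 1.2 × 47 × 14 × 430 / 1000 = 339.5 → r_n = 231.2 kN.
R_n = 2 × 187.8 + 6 × 231.2 = 1763 kN.
Design strength φR_n = 0.75 × 1763 = 1320 kN.

1320 kN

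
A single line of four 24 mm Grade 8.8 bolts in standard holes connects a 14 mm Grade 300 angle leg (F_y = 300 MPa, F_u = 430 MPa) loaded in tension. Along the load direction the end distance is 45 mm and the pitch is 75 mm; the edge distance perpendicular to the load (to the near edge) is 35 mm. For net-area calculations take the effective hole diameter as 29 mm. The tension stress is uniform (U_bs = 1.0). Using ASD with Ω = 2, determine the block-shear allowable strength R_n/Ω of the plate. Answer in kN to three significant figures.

366 kN

Shear plane L_v = 45 + 3·75 = 270 mm; A_gv = 270 × 14 = 3780 mm².
A_nv = (270 − 3.5·29) × 14 = 2359 mm².
A_nt = (35 − 0.5·29) × 14 = 287 mm².
0.6 F_u A_nv = 608.6 kN; 0.6 F_y A_gv = 680.4 kN → shear rupture governs the shear term.
R_n = 608.6 + 1.0 × 430 × 287 / 1000 = 732 kN.
Allowable strength R_n/Ω = 732 / 2 = 366 kN.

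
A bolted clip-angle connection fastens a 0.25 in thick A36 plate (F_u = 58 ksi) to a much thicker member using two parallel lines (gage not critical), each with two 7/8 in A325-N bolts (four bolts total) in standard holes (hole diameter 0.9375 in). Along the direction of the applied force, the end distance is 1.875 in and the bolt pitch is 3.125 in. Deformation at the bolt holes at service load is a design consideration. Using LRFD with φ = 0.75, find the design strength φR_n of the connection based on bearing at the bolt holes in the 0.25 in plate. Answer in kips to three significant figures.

82.4 kips

Per bolt r_n = 1.2 l_c t F_u ≤ 2.4 d t F_u; upper limit = 2.4 × 0.875 × 0.25 × 58 = 30.45 kips.
Edge bolt: l_c = 1.875 − 0.9375/2 = 1.406 in → 1.2 × 1.406 × 0.25 × 58 = 24.47 → r_n = 24.47 kips.
Interior bolts: l_c = 3.125 − 0.9375 = 2.188 in → 1.2 × 2.188 × 0.25 × 58 = 38.06 → r_n = 30.45 kips.
R_n = 2 × 24.47 + 2 × 30.45 = 109.8 kips.
Design strength φR_n = 0.75 × 109.8 = 82.4 kips.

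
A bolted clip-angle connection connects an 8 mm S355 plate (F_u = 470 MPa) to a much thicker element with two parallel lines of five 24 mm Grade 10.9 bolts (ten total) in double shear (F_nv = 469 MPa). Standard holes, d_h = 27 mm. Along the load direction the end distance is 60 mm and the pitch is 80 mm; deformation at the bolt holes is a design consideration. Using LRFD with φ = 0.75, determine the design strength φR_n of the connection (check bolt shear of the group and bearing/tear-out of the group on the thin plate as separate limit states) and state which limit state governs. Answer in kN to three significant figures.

1610 kN (bearing governs)

Bolt shear: A_b = π·24²/4 = 452.4 mm²; R_n = 469 × 452.4 × 10 × 2 / 1000 = 4243 kN → 0.75 × 4243 = 3180 kN.
Bearing (1.2 l_c t F_u ≤ 2.4 d t F_u): upper limit = 2.4·24·8·470 / 1000 = 216.6 kN.
  Edge l_c = 60 − 27/2 = 46.5 → r_n = 209.8 kN; interior l_c = 80 − 27 = 53 → r_n = 216.6 kN.
  R_n,bearing = 2·209.8 + 8·216.6 = 2152 kN → 0.75 × 2152 = 1610 kN.
Bearing governs: 1610 kN.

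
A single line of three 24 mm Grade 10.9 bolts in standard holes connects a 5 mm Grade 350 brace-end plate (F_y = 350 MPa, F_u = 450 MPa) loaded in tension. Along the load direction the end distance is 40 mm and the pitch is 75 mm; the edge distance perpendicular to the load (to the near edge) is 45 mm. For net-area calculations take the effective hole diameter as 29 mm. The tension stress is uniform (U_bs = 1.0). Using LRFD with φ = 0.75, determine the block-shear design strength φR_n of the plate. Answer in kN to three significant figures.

170 kN

Shear plane L_v = 40 + 2·75 = 190 mm; A_gv = 190 × 5 = 950 mm².
A_nv = (190 − 2.5·29) × 5 = 587.5 mm².
A_nt = (45 − 0.5·29) × 5 = 152.5 mm².
0.6 F_u A_nv = 158.6 kN; 0.6 F_y A_gv = 199.5 kN → shear rupture governs the shear term.
R_n = 158.6 + 1.0 × 450 × 152.5 / 1000 = 227.2 kN.
Design strength φR_n = 0.75 × 227.2 = 170 kN.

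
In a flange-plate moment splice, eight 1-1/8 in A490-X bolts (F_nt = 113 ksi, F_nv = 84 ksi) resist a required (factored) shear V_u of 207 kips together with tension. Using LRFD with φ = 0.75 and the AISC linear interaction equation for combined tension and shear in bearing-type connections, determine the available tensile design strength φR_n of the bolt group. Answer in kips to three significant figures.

A_b = π·1.125²/4 = 0.994 in²; f_rv = 207 / (8 × 0.994) = 26.03 ksi.
F'_nt = 1.3 F_nt − (F_nt / φF_nv) f_rv = 1.3·113 − (113/(0.75·84))·26.03 = 100.2 ksi, capped at F_nt → F'_nt = 100.2 ksi.
R_n = F'_nt · A_b · n = 100.2 × 0.994 × 8 = 796.9 kips.
Design strength φR_n = 0.75 × 796.9 = 598 kips.

598 kips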